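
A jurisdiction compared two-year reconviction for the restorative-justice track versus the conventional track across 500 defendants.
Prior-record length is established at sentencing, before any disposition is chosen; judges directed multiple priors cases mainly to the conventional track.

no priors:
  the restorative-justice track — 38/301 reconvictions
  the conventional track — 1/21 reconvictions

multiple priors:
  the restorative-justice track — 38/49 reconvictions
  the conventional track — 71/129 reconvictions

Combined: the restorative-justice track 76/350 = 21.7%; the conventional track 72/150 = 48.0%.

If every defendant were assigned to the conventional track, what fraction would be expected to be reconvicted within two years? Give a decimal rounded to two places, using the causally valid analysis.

0.23

Nothing the disposition does changes prior-record length; the imbalance is an allocation artefact. With prior-record length also predicting the outcome, the pooled figure is confounded, and the within-stratum comparison is the causal one.
Standardising the conventional track to the population prior-record length mix: 0.644·1/21 + 0.356·71/129 = 0.227.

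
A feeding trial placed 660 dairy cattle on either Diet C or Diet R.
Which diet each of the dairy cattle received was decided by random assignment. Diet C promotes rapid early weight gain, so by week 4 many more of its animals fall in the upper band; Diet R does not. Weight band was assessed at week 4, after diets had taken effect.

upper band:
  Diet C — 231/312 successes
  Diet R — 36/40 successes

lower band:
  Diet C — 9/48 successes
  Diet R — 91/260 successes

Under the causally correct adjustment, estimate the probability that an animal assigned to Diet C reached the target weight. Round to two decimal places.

Week-4 weight band here is a post-treatment variable shaped by the diet; conditioning on it would introduce bias rather than remove it. The overall comparison is the causal one.
So P(outcome | do(Diet C)) is just the pooled rate for Diet C: 240/360 = 0.667.

0.67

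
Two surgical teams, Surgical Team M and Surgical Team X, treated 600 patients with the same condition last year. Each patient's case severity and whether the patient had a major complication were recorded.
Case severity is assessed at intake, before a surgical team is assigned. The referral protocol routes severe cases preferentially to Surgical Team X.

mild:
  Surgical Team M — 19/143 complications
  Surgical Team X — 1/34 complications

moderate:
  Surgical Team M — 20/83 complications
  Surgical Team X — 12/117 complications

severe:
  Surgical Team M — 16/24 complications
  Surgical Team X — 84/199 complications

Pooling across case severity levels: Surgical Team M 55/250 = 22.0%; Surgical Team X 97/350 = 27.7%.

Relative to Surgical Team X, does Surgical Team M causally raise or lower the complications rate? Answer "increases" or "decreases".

increases

Case severity is set before the surgical team has any effect — it is not caused by the surgical team — and it independently drives the outcome. That makes it a confounder, so the causal comparison is within case severity levels.
Within each level — mild: 13.3% vs 2.9%; moderate: 24.1% vs 10.3%; severe: 66.7% vs 42.2% — Surgical Team X is lower every time.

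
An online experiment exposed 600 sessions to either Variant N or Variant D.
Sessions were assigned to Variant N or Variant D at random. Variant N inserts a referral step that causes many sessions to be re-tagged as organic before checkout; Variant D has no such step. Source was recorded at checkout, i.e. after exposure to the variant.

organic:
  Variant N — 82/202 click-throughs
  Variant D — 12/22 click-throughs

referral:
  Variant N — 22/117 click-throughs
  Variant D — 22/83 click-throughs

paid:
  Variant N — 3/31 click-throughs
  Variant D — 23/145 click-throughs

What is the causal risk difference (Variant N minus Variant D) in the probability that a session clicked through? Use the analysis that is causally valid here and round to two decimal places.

+0.08

The traffic source-specific comparison favours Variant D throughout, but the pooled figures favour Variant N. The question is whether to condition on traffic source.
Traffic source lies on the pathway variant → traffic source → outcome, so adjusting for it blocks the indirect effect. For the total causal effect of variant, use the unadjusted pooled rates.
The causal difference is the pooled difference: 0.306 − 0.228 = +0.078.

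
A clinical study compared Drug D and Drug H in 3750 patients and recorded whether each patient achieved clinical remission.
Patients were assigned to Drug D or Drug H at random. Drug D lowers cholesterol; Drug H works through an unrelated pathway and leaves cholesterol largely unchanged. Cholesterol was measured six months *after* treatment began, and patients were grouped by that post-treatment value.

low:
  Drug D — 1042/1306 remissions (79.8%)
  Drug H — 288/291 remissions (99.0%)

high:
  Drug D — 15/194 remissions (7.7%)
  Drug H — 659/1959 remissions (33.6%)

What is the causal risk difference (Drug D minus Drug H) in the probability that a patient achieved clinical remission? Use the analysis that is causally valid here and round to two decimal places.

Within every cholesterol level Drug H has the higher rate, yet pooled Drug D does — Simpson's reversal.
Cholesterol lies on the pathway drug → cholesterol → outcome, so adjusting for it blocks the indirect effect. For the total causal effect of drug, use the unadjusted pooled rates.
The causal difference is the pooled difference: 0.705 − 0.421 = +0.284.

+0.28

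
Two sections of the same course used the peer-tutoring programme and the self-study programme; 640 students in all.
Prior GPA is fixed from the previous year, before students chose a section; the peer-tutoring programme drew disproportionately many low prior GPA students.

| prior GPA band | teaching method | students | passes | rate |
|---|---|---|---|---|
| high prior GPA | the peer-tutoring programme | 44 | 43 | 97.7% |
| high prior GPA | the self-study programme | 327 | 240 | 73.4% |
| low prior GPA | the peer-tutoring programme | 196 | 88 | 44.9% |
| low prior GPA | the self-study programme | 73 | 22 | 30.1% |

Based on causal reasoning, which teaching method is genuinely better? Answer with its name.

Within every prior GPA band level the peer-tutoring programme has the higher rate, yet pooled the self-study programme does — Simpson's reversal.
The imbalance in prior GPA band arose from how students were allocated, not from anything the teaching method did; and prior GPA band independently affects the outcome. The pooled gap is confounded — condition on prior GPA band.
Within each level — high prior GPA: 97.7% vs 73.4%; low prior GPA: 44.9% vs 30.1% — the peer-tutoring programme is higher every time.

the peer-tutoring programme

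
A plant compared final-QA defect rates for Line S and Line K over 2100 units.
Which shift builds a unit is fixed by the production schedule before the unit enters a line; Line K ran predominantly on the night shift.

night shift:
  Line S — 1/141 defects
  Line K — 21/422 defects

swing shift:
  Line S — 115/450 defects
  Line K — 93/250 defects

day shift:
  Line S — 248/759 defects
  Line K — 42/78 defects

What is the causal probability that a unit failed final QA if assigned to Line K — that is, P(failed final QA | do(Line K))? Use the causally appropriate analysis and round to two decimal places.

0.35

Shift differs across lines for reasons unrelated to any effect of the line itself, and it separately predicts the outcome — a classic confounder. We must compare within shift levels.
Standardising Line K to the population shift mix: 0.268·21/422 + 0.333·93/250 + 0.399·42/78 = 0.352.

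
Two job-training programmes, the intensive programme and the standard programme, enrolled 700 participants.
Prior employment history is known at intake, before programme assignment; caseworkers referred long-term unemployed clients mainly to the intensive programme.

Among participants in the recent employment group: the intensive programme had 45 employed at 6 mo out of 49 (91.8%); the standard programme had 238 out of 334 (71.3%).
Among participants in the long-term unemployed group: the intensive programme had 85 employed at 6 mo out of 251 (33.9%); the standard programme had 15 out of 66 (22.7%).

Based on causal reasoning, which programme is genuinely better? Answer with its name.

The stratified and pooled comparisons disagree (the intensive programme wins within each prior employment history; the standard programme wins overall), so the answer turns on the causal role of prior employment history.
Here prior employment history is a common cause — it drives both which programme a case falls under and the outcome. The crude comparison mixes populations; the stratum-specific rates are the causally relevant ones.
Within each level — recent employment: 91.8% vs 71.3%; long-term unemployed: 33.9% vs 22.7% — the intensive programme is higher every time.

the intensive programme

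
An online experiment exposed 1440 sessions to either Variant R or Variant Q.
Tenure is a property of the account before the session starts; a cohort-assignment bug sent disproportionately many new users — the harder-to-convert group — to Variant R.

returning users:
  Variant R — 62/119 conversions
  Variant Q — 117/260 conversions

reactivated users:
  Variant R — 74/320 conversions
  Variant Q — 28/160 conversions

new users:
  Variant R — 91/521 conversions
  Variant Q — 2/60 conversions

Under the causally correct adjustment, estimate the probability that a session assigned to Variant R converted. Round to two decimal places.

Since user tenure is a pre-existing factor (not a product of the variant) and it affects the outcome on its own, it is a confounder. The stratified rates, not the pooled rate, identify the causal effect.
Standardising Variant R to the population user tenure mix: 0.263·62/119 + 0.333·74/320 + 0.403·91/521 = 0.285.

0.28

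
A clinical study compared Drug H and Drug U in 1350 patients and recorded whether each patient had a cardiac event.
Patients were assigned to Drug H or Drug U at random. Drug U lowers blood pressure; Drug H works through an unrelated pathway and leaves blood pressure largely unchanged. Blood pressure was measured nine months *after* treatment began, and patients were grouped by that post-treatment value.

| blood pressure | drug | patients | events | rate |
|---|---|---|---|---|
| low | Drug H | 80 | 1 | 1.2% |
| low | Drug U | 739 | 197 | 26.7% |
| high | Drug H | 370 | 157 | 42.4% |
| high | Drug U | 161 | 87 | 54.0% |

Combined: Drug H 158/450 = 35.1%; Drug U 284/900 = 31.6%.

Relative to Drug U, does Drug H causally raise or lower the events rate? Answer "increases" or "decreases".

increases

The stratified and pooled comparisons disagree (Drug H wins within each blood pressure; Drug U wins overall), so the answer turns on the causal role of blood pressure.
The distribution of blood pressure is itself part of what the drug does — it is an intermediate outcome. Holding it fixed would remove that part of the effect; the total effect is the pooled difference.
Pooled: Drug H 35.1% vs Drug U 31.6%; Drug U is lower overall.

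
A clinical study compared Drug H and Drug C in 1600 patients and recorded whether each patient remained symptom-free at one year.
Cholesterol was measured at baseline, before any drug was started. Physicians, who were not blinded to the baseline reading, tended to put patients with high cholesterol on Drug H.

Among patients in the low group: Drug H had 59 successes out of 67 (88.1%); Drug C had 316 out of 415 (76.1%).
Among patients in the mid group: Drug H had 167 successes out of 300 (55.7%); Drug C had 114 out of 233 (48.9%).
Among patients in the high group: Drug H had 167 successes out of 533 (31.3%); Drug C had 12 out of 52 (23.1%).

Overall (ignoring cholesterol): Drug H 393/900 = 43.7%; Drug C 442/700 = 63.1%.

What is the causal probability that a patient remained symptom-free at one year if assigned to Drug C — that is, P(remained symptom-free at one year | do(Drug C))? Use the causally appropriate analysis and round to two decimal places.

Drug H is higher inside every cholesterol stratum but Drug C is higher in aggregate. Whether to stratify depends on how cholesterol relates to the drug.
Nothing the drug does changes cholesterol; the imbalance is an allocation artefact. With cholesterol also predicting the outcome, the pooled figure is confounded, and the within-stratum comparison is the causal one.
Standardising Drug C to the population cholesterol mix: 0.301·316/415 + 0.333·114/233 + 0.366·12/52 = 0.477.

0.48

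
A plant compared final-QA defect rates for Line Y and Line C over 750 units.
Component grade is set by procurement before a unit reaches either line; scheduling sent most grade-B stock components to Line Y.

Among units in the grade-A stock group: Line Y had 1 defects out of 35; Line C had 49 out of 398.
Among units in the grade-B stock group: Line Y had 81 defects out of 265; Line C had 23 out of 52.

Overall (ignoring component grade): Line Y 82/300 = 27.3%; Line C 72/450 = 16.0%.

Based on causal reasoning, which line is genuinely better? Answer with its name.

Line Y is lower inside every component grade stratum but Line C is lower in aggregate. Whether to stratify depends on how component grade relates to the line.
Component grade is set before the line has any effect — it is not caused by the line — and it independently drives the outcome. That makes it a confounder, so the causal comparison is within component grade levels.
Within each level — grade-A stock: 2.9% vs 12.3%; grade-B stock: 30.6% vs 44.2% — Line Y is lower every time.

Line Y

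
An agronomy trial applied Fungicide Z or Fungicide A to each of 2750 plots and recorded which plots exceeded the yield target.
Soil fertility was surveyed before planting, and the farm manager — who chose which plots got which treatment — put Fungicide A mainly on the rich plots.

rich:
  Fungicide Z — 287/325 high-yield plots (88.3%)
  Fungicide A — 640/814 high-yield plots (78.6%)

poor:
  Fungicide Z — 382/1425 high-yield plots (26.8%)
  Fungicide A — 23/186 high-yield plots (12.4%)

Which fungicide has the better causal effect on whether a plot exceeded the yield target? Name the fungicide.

Fungicide Z

Soil fertility satisfies the back-door criterion: it is not a descendant of the fungicide, and it blocks the spurious path from fungicide to outcome. Adjusting for it (i.e., using the within-soil fertility rates) gives the causal effect.
Within each level — rich: 88.3% vs 78.6%; poor: 26.8% vs 12.4% — Fungicide Z is higher every time.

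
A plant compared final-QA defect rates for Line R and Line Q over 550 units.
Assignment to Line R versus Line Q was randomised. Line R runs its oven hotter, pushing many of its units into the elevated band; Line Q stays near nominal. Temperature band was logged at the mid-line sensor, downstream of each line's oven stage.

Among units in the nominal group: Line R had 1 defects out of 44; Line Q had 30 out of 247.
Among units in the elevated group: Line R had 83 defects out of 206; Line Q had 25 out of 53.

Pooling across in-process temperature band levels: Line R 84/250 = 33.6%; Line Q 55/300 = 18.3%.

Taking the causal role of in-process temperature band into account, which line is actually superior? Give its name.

Because the line influences in-process temperature band, in-process temperature band is a post-treatment mediator, not a confounder. Stratifying on it would bias the estimate; the causal effect is the crude pooled difference.
Pooled: Line R 33.6% vs Line Q 18.3%; Line Q is lower overall.

Line Q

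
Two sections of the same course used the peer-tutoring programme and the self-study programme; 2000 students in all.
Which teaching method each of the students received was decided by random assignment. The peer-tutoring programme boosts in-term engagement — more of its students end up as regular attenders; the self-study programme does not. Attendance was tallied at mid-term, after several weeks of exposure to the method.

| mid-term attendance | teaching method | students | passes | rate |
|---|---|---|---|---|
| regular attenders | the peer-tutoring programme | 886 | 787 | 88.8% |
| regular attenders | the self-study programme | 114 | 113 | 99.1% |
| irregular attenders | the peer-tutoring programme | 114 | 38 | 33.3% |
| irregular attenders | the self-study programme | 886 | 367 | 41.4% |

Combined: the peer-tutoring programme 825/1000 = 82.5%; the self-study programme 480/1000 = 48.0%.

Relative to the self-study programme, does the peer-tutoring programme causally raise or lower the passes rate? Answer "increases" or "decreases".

increases

The mid-term attendance-specific comparison favours the self-study programme throughout, but the pooled figures favour the peer-tutoring programme. The question is whether to condition on mid-term attendance.
The distribution of mid-term attendance is itself part of what the teaching method does — it is an intermediate outcome. Holding it fixed would remove that part of the effect; the total effect is the pooled difference.
Pooled: the peer-tutoring programme 82.5% vs the self-study programme 48.0%; the peer-tutoring programme is higher overall.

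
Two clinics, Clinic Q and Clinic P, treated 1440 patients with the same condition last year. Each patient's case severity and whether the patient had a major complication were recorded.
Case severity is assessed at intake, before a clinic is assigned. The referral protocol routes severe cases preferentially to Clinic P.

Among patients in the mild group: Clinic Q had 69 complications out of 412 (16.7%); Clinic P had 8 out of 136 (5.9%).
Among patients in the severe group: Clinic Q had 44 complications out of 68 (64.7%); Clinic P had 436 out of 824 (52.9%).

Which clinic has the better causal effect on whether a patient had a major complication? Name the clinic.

Clinic P

The case severity-specific comparison favours Clinic P throughout, but the pooled figures favour Clinic Q. The question is whether to condition on case severity.
Since case severity is a pre-existing factor (not a product of the clinic) and it affects the outcome on its own, it is a confounder. The stratified rates, not the pooled rate, identify the causal effect.
Within each level — mild: 16.7% vs 5.9%; severe: 64.7% vs 52.9% — Clinic P is lower every time.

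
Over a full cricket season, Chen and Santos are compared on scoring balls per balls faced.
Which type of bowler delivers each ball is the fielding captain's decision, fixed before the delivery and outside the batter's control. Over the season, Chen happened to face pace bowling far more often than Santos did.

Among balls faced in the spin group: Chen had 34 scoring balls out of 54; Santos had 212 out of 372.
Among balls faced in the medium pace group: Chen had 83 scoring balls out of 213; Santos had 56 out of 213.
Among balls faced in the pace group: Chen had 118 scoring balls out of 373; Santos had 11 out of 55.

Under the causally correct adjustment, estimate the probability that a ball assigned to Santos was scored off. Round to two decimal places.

Bowling type satisfies the back-door criterion: it is not a descendant of the player, and it blocks the spurious path from player to outcome. Adjusting for it (i.e., using the within-bowling type rates) gives the causal effect.
Standardising Santos to the population bowling type mix: 0.333·212/372 + 0.333·56/213 + 0.334·11/55 = 0.344.

0.34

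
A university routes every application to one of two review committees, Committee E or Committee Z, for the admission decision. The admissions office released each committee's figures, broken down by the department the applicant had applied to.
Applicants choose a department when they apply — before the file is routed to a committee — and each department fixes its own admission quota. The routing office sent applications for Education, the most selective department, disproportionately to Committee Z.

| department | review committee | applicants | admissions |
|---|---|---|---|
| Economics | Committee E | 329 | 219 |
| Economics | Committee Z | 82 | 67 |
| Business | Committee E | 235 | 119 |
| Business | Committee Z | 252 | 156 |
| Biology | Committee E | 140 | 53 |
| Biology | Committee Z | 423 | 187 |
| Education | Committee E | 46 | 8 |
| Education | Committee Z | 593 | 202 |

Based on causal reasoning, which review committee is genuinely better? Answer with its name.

Committee Z is higher inside every department stratum but Committee E is higher in aggregate. Whether to stratify depends on how department relates to the review committee.
Department differs across review committees for reasons unrelated to any effect of the review committee itself, and it separately predicts the outcome — a classic confounder. We must compare within department levels.
Within each level — Economics: 66.6% vs 81.7%; Business: 50.6% vs 61.9%; Biology: 37.9% vs 44.2%; Education: 17.4% vs 34.1% — Committee Z is higher every time.

Committee Z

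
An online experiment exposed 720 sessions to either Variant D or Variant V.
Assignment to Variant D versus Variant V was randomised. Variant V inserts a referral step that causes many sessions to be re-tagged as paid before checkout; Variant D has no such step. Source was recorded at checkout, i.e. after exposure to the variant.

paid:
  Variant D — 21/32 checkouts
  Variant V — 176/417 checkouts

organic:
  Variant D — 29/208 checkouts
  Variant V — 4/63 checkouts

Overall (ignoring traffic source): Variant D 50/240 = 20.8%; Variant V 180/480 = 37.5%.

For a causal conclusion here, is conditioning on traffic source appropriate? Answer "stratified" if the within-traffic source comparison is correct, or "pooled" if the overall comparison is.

pooled

The stratified and pooled comparisons disagree (Variant D wins within each traffic source; Variant V wins overall), so the answer turns on the causal role of traffic source.
The distribution of traffic source is itself part of what the variant does — it is an intermediate outcome. Holding it fixed would remove that part of the effect; the total effect is the pooled difference.
Pooled: Variant D 20.8% vs Variant V 37.5%; Variant V is higher overall.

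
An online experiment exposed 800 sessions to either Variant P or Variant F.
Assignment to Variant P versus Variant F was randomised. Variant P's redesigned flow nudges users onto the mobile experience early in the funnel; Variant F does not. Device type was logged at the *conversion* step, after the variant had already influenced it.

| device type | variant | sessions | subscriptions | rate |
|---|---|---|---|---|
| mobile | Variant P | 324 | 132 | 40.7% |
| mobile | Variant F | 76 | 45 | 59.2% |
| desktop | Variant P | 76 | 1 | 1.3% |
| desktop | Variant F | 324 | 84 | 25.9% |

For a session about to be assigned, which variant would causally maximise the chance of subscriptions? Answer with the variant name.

The stratified and pooled comparisons disagree (Variant F wins within each device type; Variant P wins overall), so the answer turns on the causal role of device type.
Device type lies on the pathway variant → device type → outcome, so adjusting for it blocks the indirect effect. For the total causal effect of variant, use the unadjusted pooled rates.
Pooled: Variant P 33.2% vs Variant F 32.2%; Variant P is higher overall.

Variant P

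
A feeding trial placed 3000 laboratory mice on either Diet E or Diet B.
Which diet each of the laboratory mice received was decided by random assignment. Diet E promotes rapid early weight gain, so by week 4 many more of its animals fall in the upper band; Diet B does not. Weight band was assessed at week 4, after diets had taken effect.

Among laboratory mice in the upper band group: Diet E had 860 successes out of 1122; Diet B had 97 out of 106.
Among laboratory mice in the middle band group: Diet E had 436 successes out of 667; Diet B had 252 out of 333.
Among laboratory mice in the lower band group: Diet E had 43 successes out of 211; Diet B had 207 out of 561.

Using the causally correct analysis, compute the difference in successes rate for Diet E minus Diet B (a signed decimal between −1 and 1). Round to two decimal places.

Week-4 weight band lies on the pathway diet → week-4 weight band → outcome, so adjusting for it blocks the indirect effect. For the total causal effect of diet, use the unadjusted pooled rates.
The causal difference is the pooled difference: 0.669 − 0.556 = +0.114.

+0.11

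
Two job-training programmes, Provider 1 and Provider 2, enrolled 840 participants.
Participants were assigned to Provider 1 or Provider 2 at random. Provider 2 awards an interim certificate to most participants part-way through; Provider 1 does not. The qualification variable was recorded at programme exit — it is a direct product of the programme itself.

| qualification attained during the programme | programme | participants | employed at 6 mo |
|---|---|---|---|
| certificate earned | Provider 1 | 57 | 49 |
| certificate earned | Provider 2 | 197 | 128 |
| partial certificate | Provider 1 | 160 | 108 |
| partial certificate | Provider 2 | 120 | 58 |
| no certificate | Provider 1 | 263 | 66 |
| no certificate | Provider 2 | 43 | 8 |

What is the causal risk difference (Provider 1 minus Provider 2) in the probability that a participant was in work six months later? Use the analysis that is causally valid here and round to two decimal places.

-0.07

The stratified and pooled comparisons disagree (Provider 1 wins within each qualification attained during the programme; Provider 2 wins overall), so the answer turns on the causal role of qualification attained during the programme.
Qualification attained during the programme here is a post-treatment variable shaped by the programme; conditioning on it would introduce bias rather than remove it. The overall comparison is the causal one.
The causal difference is the pooled difference: 0.465 − 0.539 = -0.074.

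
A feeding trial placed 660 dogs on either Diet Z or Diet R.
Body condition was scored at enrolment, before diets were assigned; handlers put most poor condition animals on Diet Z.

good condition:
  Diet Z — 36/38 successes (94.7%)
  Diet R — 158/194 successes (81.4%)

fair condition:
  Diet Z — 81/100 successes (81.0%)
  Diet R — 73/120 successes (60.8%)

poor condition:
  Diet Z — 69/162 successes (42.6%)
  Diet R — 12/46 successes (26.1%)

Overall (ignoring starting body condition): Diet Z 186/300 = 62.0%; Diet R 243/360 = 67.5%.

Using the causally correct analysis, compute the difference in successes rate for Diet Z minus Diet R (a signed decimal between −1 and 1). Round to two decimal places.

The starting body condition-specific comparison favours Diet Z throughout, but the pooled figures favour Diet R. The question is whether to condition on starting body condition.
Starting body condition is set before the diet has any effect — it is not caused by the diet — and it independently drives the outcome. That makes it a confounder, so the causal comparison is within starting body condition levels.
Adjusting over the population distribution of starting body condition: 0.352·(0.947−0.814) + 0.333·(0.810−0.608) + 0.315·(0.426−0.261) = +0.166.

+0.17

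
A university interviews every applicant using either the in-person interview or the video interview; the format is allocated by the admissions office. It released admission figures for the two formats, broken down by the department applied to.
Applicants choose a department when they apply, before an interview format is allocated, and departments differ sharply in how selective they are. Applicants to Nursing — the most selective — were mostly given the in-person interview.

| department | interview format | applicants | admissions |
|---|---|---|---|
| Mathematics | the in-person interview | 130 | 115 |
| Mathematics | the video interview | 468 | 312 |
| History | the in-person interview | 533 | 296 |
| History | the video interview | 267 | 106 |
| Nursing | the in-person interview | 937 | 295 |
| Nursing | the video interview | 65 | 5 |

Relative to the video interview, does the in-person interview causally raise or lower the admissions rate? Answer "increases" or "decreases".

increases

Within every department level the in-person interview has the higher rate, yet pooled the video interview does — Simpson's reversal.
Department is set before the interview format has any effect — it is not caused by the interview format — and it independently drives the outcome. That makes it a confounder, so the causal comparison is within department levels.
Within each level — Mathematics: 88.5% vs 66.7%; History: 55.5% vs 39.7%; Nursing: 31.5% vs 7.7% — the in-person interview is higher every time.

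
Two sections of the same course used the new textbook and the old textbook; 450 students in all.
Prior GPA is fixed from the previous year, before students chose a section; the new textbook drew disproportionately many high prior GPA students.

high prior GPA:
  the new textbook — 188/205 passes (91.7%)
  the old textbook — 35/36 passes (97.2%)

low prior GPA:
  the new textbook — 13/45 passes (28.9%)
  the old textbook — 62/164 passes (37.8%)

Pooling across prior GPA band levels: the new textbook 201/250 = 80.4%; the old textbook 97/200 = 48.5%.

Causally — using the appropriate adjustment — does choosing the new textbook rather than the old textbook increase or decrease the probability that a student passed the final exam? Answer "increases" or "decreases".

Here prior GPA band is a common cause — it drives both which teaching method a case falls under and the outcome. The crude comparison mixes populations; the stratum-specific rates are the causally relevant ones.
Within each level — high prior GPA: 91.7% vs 97.2%; low prior GPA: 28.9% vs 37.8% — the old textbook is higher every time.

decreases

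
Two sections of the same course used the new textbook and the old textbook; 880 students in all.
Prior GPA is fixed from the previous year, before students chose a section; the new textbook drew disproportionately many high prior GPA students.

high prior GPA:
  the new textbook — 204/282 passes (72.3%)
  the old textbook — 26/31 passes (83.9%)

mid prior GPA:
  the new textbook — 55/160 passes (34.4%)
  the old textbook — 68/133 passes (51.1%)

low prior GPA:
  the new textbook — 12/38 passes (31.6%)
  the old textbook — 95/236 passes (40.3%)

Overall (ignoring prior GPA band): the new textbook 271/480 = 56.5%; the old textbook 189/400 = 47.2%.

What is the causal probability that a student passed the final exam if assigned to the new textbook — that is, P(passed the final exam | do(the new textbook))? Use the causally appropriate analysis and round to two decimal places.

the old textbook is higher inside every prior GPA band stratum but the new textbook is higher in aggregate. Whether to stratify depends on how prior GPA band relates to the teaching method.
Prior GPA band is set before the teaching method has any effect — it is not caused by the teaching method — and it independently drives the outcome. That makes it a confounder, so the causal comparison is within prior GPA band levels.
Standardising the new textbook to the population prior GPA band mix: 0.356·204/282 + 0.333·55/160 + 0.311·12/38 = 0.470.

0.47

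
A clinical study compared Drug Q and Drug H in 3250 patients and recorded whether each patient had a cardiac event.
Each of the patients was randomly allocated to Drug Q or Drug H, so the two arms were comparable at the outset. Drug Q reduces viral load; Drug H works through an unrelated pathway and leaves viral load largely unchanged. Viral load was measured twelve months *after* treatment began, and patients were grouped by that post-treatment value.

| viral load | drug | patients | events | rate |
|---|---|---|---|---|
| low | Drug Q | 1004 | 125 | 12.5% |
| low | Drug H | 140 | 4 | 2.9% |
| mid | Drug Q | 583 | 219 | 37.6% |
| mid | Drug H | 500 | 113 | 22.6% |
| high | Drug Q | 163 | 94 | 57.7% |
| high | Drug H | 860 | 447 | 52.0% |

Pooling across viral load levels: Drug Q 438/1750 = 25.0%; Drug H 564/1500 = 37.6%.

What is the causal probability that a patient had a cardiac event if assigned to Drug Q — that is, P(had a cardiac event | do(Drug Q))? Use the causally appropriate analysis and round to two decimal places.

0.25

Stratifying would compare drugs among patients the drugs themselves sorted into viral load groups — a form of selection on an intermediate. The unconditioned pooled rates give the total causal effect.
So P(outcome | do(Drug Q)) is just the pooled rate for Drug Q: 438/1750 = 0.250.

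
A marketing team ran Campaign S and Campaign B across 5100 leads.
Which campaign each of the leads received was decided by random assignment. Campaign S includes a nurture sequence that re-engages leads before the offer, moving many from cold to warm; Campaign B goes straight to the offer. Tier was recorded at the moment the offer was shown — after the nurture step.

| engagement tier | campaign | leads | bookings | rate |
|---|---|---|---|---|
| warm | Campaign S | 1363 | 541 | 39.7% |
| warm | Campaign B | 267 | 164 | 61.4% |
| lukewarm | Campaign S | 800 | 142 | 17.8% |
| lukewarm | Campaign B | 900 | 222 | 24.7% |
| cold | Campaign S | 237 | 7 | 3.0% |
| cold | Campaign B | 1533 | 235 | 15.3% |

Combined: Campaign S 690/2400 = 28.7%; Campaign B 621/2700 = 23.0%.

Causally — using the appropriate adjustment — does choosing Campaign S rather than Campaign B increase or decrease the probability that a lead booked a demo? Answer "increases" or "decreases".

increases

The stratified and pooled comparisons disagree (Campaign B wins within each engagement tier; Campaign S wins overall), so the answer turns on the causal role of engagement tier.
Stratifying would compare campaigns among leads the campaigns themselves sorted into engagement tier groups — a form of selection on an intermediate. The unconditioned pooled rates give the total causal effect.
Pooled: Campaign S 28.7% vs Campaign B 23.0%; Campaign S is higher overall.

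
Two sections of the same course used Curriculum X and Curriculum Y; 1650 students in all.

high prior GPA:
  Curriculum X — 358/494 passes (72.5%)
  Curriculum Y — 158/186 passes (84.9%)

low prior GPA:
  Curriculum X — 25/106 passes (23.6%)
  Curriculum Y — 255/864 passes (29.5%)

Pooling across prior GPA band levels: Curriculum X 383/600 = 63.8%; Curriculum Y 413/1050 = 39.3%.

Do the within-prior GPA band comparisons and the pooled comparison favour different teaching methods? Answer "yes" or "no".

Within each prior GPA band level (high prior GPA 72.5% vs 84.9%; low prior GPA 23.6% vs 29.5%), Curriculum Y has the higher rate every time. Pooled: 63.8% vs 39.3% — Curriculum X has the higher rate overall. The two comparisons disagree.

yes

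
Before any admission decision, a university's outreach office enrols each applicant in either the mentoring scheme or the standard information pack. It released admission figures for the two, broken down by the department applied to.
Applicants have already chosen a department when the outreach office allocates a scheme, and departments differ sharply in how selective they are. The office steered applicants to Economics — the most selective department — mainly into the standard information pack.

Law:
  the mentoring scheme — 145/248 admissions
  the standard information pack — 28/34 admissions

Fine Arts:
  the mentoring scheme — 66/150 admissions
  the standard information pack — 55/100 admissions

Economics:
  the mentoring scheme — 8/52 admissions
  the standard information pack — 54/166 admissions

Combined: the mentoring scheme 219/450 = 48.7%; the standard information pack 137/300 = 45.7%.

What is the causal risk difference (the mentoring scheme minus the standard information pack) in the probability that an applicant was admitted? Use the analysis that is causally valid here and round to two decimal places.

-0.18

Department satisfies the back-door criterion: it is not a descendant of the outreach scheme, and it blocks the spurious path from outreach scheme to outcome. Adjusting for it (i.e., using the within-department rates) gives the causal effect.
Adjusting over the population distribution of department: 0.376·(0.585−0.824) + 0.333·(0.440−0.550) + 0.291·(0.154−0.325) = -0.176.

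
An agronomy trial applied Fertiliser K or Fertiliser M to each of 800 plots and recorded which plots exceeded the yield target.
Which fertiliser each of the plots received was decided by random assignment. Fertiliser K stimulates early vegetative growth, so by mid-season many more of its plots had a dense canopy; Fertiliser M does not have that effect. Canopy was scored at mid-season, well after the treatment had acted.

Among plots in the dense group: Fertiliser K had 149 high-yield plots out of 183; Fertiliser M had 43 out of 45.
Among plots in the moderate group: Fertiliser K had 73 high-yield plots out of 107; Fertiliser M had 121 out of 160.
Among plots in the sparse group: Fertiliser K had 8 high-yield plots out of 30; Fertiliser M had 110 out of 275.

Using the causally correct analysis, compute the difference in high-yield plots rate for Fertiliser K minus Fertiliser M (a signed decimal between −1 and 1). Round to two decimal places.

Because the fertiliser influences mid-season canopy, mid-season canopy is a post-treatment mediator, not a confounder. Stratifying on it would bias the estimate; the causal effect is the crude pooled difference.
The causal difference is the pooled difference: 0.719 − 0.571 = +0.148.

+0.15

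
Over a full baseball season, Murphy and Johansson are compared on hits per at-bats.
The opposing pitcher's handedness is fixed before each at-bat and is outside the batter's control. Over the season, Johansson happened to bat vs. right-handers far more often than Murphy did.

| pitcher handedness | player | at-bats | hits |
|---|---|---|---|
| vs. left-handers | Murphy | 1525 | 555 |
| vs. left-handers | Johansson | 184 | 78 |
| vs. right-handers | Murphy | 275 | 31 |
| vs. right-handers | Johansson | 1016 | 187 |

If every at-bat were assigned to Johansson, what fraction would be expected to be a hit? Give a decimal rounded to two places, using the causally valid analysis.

Within every pitcher handedness level Johansson has the higher rate, yet pooled Murphy does — Simpson's reversal.
The imbalance in pitcher handedness arose from how at-bats were allocated, not from anything the player did; and pitcher handedness independently affects the outcome. The pooled gap is confounded — condition on pitcher handedness.
Standardising Johansson to the population pitcher handedness mix: 0.570·78/184 + 0.430·187/1016 = 0.321.

0.32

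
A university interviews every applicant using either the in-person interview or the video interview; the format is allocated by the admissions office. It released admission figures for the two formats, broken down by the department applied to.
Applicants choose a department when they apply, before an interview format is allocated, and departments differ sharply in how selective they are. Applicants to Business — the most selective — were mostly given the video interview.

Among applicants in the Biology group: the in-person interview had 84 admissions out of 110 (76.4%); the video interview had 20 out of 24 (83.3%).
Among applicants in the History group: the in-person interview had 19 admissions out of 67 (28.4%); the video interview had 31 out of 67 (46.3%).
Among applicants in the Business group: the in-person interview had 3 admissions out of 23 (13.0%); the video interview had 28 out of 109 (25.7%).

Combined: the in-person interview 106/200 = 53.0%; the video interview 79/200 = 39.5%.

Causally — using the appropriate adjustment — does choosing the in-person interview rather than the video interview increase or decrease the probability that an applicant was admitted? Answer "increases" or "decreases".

The department-specific comparison favours the video interview throughout, but the pooled figures favour the in-person interview. The question is whether to condition on department.
Here department is a common cause — it drives both which interview format a case falls under and the outcome. The crude comparison mixes populations; the stratum-specific rates are the causally relevant ones.
Within each level — Biology: 76.4% vs 83.3%; History: 28.4% vs 46.3%; Business: 13.0% vs 25.7% — the video interview is higher every time.

decreases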